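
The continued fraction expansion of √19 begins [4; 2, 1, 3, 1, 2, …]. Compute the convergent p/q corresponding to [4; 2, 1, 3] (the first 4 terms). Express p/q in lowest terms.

Collapse the nested fraction from the inside out:
Start with 3.
1 + 1/(3/1) = 1 + 1/3 = 4/3
2 + 1/(4/3) = 2 + 3/4 = 11/4
4 + 1/(11/4) = 4 + 4/11 = 48/11

48/11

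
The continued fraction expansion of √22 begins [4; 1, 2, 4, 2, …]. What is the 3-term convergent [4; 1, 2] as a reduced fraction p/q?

Start with 2.
1 + 1/(2/1) = 1 + 1/2 = 3/2
4 + 1/(3/2) = 4 + 2/3 = 14/3

14/3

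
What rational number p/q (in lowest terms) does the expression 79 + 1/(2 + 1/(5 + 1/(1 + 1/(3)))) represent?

3973/50

Build up convergents one term at a time:
a_0 = 79: 79/1
a_1 = 2: 159/2
a_2 = 5: 874/11
a_3 = 1: 1033/13
a_4 = 3: 3973/50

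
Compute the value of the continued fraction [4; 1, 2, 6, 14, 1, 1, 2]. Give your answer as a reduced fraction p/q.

Starting at the tail and folding back:
Start with 2.
1 + 1/(2/1) = 1 + 1/2 = 3/2
1 + 1/(3/2) = 1 + 2/3 = 5/3
14 + 1/(5/3) = 14 + 3/5 = 73/5
6 + 1/(73/5) = 6 + 5/73 = 443/73
2 + 1/(443/73) = 2 + 73/443 = 959/443
1 + 1/(959/443) = 1 + 443/959 = 1402/959
4 + 1/(1402/959) = 4 + 959/1402 = 6567/1402

6567/1402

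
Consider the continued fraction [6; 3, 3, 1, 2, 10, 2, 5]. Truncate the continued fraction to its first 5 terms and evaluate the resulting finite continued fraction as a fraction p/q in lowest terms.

a_0 = 6: 6/1
a_1 = 3: 19/3
a_2 = 3: 63/10
a_3 = 1: 82/13
a_4 = 2: 227/36

227/36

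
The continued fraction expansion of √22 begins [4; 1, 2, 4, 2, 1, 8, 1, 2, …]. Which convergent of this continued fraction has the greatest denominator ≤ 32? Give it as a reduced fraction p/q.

a_0 = 4: 4/1  (≤ bound)
a_1 = 1: 5/1  (≤ bound)
a_2 = 2: 14/3  (≤ bound)
a_3 = 4: 61/13  (≤ bound)
a_4 = 2: 136/29  (≤ bound)
a_5 = 1: 197/42  (> 32, stop)

136/29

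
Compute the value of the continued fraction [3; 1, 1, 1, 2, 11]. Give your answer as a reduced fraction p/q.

Compute successive convergents:
a_0 = 3: 3/1
a_1 = 1: 4/1
a_2 = 1: 7/2
a_3 = 1: 11/3
a_4 = 2: 29/8
a_5 = 11: 330/91

330/91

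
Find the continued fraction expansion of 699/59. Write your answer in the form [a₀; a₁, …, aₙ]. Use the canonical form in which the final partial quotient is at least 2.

⌊699/59⌋ = 11, remainder 50
⌊59/50⌋ = 1, remainder 9
⌊50/9⌋ = 5, remainder 5
⌊9/5⌋ = 1, remainder 4
⌊5/4⌋ = 1, remainder 1
⌊4/1⌋ = 4, remainder 0

[11; 1, 5, 1, 1, 4]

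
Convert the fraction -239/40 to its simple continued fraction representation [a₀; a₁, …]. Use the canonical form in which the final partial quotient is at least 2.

Repeatedly divide and take the remainder:
-239 ÷ 40 → quotient -6, remainder 1
40 ÷ 1 → quotient 40, remainder 0

[-6; 40]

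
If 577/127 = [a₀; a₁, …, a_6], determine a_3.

Apply division with remainder until the remainder is 0:
577 = 4·127 + 69, so a_0 = 4
127 = 1·69 + 58, so a_1 = 1
69 = 1·58 + 11, so a_2 = 1
58 = 5·11 + 3, so a_3 = 5

5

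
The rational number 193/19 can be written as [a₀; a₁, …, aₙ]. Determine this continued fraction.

[10; 6, 3]

⌊193/19⌋ = 10, remainder 3
⌊19/3⌋ = 6, remainder 1
⌊3/1⌋ = 3, remainder 0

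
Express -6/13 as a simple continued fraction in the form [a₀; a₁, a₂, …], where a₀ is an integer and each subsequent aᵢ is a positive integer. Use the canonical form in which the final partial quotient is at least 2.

-6 = -1·13 + 7, so a_0 = -1
13 = 1·7 + 6, so a_1 = 1
7 = 1·6 + 1, so a_2 = 1
6 = 6·1 + 0, so a_3 = 6

[-1; 1, 1, 6]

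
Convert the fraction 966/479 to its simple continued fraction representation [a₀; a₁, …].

Apply division with remainder until the remainder is 0:
⌊966/479⌋ = 2, remainder 8
⌊479/8⌋ = 59, remainder 7
⌊8/7⌋ = 1, remainder 1
⌊7/1⌋ = 7, remainder 0

[2; 59, 1, 7]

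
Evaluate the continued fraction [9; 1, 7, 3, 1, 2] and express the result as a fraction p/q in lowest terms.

899/91

Start with 2.
1 + 1/(2/1) = 1 + 1/2 = 3/2
3 + 1/(3/2) = 3 + 2/3 = 11/3
7 + 1/(11/3) = 7 + 3/11 = 80/11
1 + 1/(80/11) = 1 + 11/80 = 91/80
9 + 1/(91/80) = 9 + 80/91 = 899/91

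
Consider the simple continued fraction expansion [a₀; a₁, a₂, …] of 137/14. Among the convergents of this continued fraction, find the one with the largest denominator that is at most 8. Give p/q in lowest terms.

49/5

a_0 = 9: 9/1  (≤ bound)
a_1 = 1: 10/1  (≤ bound)
a_2 = 3: 39/4  (≤ bound)
a_3 = 1: 49/5  (≤ bound)
a_4 = 2: 137/14  (> 8, stop)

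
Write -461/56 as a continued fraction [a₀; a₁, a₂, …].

[-9; 1, 3, 3, 4]

-461 ÷ 56 → quotient -9, remainder 43
56 ÷ 43 → quotient 1, remainder 13
43 ÷ 13 → quotient 3, remainder 4
13 ÷ 4 → quotient 3, remainder 1
4 ÷ 1 → quotient 4, remainder 0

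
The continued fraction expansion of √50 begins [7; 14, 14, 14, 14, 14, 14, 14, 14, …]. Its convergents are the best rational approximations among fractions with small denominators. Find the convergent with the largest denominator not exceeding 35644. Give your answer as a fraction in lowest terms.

19601/2772

a_0 = 7: 7/1  (≤ bound)
a_1 = 14: 99/14  (≤ bound)
a_2 = 14: 1393/197  (≤ bound)
a_3 = 14: 19601/2772  (≤ bound)
a_4 = 14: 275807/39005  (> 35644, stop)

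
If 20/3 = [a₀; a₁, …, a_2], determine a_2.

2

20 ÷ 3 → quotient 6, remainder 2
3 ÷ 2 → quotient 1, remainder 1
2 ÷ 1 → quotient 2, remainder 0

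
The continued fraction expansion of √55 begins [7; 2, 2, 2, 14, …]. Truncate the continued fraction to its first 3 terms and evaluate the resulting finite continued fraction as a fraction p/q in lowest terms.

37/5

a_0 = 7: 7/1
a_1 = 2: 15/2
a_2 = 2: 37/5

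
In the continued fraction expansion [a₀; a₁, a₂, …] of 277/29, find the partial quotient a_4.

Repeatedly divide and take the remainder:
277 ÷ 29 → quotient 9, remainder 16
29 ÷ 16 → quotient 1, remainder 13
16 ÷ 13 → quotient 1, remainder 3
13 ÷ 3 → quotient 4, remainder 1
3 ÷ 1 → quotient 3, remainder 0

3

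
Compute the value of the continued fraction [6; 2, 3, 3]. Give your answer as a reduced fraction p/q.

148/23

a_0 = 6: 6/1
a_1 = 2: 13/2
a_2 = 3: 45/7
a_3 = 3: 148/23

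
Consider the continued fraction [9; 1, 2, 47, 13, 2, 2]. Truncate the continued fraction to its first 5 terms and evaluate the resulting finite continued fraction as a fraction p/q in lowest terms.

a_0 = 9: 9/1
a_1 = 1: 10/1
a_2 = 2: 29/3
a_3 = 47: 1373/142
a_4 = 13: 17878/1849

17878/1849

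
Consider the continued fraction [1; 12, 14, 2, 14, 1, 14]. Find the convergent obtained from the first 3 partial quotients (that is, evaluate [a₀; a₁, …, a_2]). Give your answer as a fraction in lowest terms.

Compute successive convergents:
a_0 = 1: 1/1
a_1 = 12: 13/12
a_2 = 14: 183/169

183/169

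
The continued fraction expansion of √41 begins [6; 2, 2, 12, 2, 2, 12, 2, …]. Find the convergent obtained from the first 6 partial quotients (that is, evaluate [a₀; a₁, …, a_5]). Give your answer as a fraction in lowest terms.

a_0 = 6: 6/1
a_1 = 2: 13/2
a_2 = 2: 32/5
a_3 = 12: 397/62
a_4 = 2: 826/129
a_5 = 2: 2049/320

2049/320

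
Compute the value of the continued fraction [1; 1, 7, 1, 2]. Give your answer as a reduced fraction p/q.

Start with 2.
1 + 1/(2/1) = 1 + 1/2 = 3/2
7 + 1/(3/2) = 7 + 2/3 = 23/3
1 + 1/(23/3) = 1 + 3/23 = 26/23
1 + 1/(26/23) = 1 + 23/26 = 49/26

49/26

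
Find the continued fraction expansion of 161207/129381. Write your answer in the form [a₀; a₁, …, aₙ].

Run the Euclidean algorithm, recording each quotient:
⌊161207/129381⌋ = 1, remainder 31826
⌊129381/31826⌋ = 4, remainder 2077
⌊31826/2077⌋ = 15, remainder 671
⌊2077/671⌋ = 3, remainder 64
⌊671/64⌋ = 10, remainder 31
⌊64/31⌋ = 2, remainder 2
⌊31/2⌋ = 15, remainder 1
⌊2/1⌋ = 2, remainder 0

[1; 4, 15, 3, 10, 2, 15, 2]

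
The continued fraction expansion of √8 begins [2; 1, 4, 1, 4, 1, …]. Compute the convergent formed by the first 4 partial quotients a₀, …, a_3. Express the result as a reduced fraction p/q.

a_0 = 2: 2/1
a_1 = 1: 3/1
a_2 = 4: 14/5
a_3 = 1: 17/6

17/6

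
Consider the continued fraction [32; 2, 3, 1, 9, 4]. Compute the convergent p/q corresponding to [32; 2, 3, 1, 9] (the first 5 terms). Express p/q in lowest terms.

2855/88

Start with 9.
1 + 1/(9/1) = 1 + 1/9 = 10/9
3 + 1/(10/9) = 3 + 9/10 = 39/10
2 + 1/(39/10) = 2 + 10/39 = 88/39
32 + 1/(88/39) = 32 + 39/88 = 2855/88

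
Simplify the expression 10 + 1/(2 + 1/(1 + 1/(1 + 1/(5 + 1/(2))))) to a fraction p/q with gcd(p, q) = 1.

634/61

Start with 2.
5 + 1/(2/1) = 5 + 1/2 = 11/2
1 + 1/(11/2) = 1 + 2/11 = 13/11
1 + 1/(13/11) = 1 + 11/13 = 24/13
2 + 1/(24/13) = 2 + 13/24 = 61/24
10 + 1/(61/24) = 10 + 24/61 = 634/61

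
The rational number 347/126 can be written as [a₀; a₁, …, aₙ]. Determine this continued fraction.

347 ÷ 126 → quotient 2, remainder 95
126 ÷ 95 → quotient 1, remainder 31
95 ÷ 31 → quotient 3, remainder 2
31 ÷ 2 → quotient 15, remainder 1
2 ÷ 1 → quotient 2, remainder 0

[2; 1, 3, 15, 2]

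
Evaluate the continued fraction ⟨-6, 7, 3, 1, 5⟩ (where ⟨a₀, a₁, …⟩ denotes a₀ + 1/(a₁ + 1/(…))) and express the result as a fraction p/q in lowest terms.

a_0 = -6: -6/1
a_1 = 7: -41/7
a_2 = 3: -129/22
a_3 = 1: -170/29
a_4 = 5: -979/167

-979/167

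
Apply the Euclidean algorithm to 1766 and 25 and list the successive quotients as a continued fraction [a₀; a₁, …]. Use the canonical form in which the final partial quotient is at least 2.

[70; 1, 1, 1, 3, 2]

1766 = 70·25 + 16, so a_0 = 70
25 = 1·16 + 9, so a_1 = 1
16 = 1·9 + 7, so a_2 = 1
9 = 1·7 + 2, so a_3 = 1
7 = 3·2 + 1, so a_4 = 3
2 = 2·1 + 0, so a_5 = 2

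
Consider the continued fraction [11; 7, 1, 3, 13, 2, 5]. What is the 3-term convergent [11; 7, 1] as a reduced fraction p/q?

89/8

Compute successive convergents:
a_0 = 11: 11/1
a_1 = 7: 78/7
a_2 = 1: 89/8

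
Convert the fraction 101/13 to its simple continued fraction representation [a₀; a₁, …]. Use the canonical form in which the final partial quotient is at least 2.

[7; 1, 3, 3]

Repeatedly divide and take the remainder:
⌊101/13⌋ = 7, remainder 10
⌊13/10⌋ = 1, remainder 3
⌊10/3⌋ = 3, remainder 1
⌊3/1⌋ = 3, remainder 0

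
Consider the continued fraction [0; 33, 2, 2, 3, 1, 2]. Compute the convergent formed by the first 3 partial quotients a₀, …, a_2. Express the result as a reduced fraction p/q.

2/67

Starting at the tail and folding back:
Start with 2.
33 + 1/(2/1) = 33 + 1/2 = 67/2
0 + 1/(67/2) = 0 + 2/67 = 2/67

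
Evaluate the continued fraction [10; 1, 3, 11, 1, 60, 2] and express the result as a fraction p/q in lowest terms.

Build up convergents one term at a time:
a_0 = 10: 10/1
a_1 = 1: 11/1
a_2 = 3: 43/4
a_3 = 11: 484/45
a_4 = 1: 527/49
a_5 = 60: 32104/2985
a_6 = 2: 64735/6019

64735/6019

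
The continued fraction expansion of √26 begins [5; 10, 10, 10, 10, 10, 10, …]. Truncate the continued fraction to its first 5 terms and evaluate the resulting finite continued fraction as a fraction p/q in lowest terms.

Compute successive convergents:
a_0 = 5: 5/1
a_1 = 10: 51/10
a_2 = 10: 515/101
a_3 = 10: 5201/1020
a_4 = 10: 52525/10301

52525/10301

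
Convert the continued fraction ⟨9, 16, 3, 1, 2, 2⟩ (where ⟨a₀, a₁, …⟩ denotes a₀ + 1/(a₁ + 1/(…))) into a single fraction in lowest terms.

Work from the innermost term outward:
Start with 2.
2 + 1/(2/1) = 2 + 1/2 = 5/2
1 + 1/(5/2) = 1 + 2/5 = 7/5
3 + 1/(7/5) = 3 + 5/7 = 26/7
16 + 1/(26/7) = 16 + 7/26 = 423/26
9 + 1/(423/26) = 9 + 26/423 = 3833/423

3833/423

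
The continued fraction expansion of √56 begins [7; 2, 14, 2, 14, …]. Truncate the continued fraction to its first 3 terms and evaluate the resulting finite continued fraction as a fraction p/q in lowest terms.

Compute successive convergents:
a_0 = 7: 7/1
a_1 = 2: 15/2
a_2 = 14: 217/29

217/29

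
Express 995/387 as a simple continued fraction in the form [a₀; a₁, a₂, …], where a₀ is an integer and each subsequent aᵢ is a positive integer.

⌊995/387⌋ = 2, remainder 221
⌊387/221⌋ = 1, remainder 166
⌊221/166⌋ = 1, remainder 55
⌊166/55⌋ = 3, remainder 1
⌊55/1⌋ = 55, remainder 0

[2; 1, 1, 3, 55]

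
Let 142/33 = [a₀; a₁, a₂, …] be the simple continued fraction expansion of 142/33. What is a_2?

142 = 4·33 + 10, so a_0 = 4
33 = 3·10 + 3, so a_1 = 3
10 = 3·3 + 1, so a_2 = 3

3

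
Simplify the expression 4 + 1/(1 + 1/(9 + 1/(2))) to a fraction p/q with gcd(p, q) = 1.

a_0 = 4: 4/1
a_1 = 1: 5/1
a_2 = 9: 49/10
a_3 = 2: 103/21

103/21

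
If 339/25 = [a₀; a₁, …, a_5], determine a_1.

1

339 ÷ 25 → quotient 13, remainder 14
25 ÷ 14 → quotient 1, remainder 11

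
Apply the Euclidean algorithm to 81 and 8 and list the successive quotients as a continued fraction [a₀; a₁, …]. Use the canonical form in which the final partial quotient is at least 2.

[10; 8]

Apply division with remainder until the remainder is 0:
⌊81/8⌋ = 10, remainder 1
⌊8/1⌋ = 8, remainder 0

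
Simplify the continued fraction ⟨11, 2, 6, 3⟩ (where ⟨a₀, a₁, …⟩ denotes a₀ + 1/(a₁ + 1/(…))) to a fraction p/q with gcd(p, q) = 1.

Start with 3.
6 + 1/(3/1) = 6 + 1/3 = 19/3
2 + 1/(19/3) = 2 + 3/19 = 41/19
11 + 1/(41/19) = 11 + 19/41 = 470/41

470/41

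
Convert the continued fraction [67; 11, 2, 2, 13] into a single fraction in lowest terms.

51255/764

Start with 13.
2 + 1/(13/1) = 2 + 1/13 = 27/13
2 + 1/(27/13) = 2 + 13/27 = 67/27
11 + 1/(67/27) = 11 + 27/67 = 764/67
67 + 1/(764/67) = 67 + 67/764 = 51255/764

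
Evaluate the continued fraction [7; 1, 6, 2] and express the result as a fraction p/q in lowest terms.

Compute successive convergents:
a_0 = 7: 7/1
a_1 = 1: 8/1
a_2 = 6: 55/7
a_3 = 2: 118/15

118/15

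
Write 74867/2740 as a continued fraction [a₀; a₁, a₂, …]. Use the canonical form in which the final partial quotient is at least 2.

Run the Euclidean algorithm, recording each quotient:
⌊74867/2740⌋ = 27, remainder 887
⌊2740/887⌋ = 3, remainder 79
⌊887/79⌋ = 11, remainder 18
⌊79/18⌋ = 4, remainder 7
⌊18/7⌋ = 2, remainder 4
⌊7/4⌋ = 1, remainder 3
⌊4/3⌋ = 1, remainder 1
⌊3/1⌋ = 3, remainder 0

[27; 3, 11, 4, 2, 1, 1, 3]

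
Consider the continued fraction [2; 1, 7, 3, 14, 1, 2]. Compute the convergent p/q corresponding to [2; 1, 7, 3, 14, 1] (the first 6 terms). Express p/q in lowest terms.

1103/383

Start with 1.
14 + 1/(1/1) = 14 + 1/1 = 15/1
3 + 1/(15/1) = 3 + 1/15 = 46/15
7 + 1/(46/15) = 7 + 15/46 = 337/46
1 + 1/(337/46) = 1 + 46/337 = 383/337
2 + 1/(383/337) = 2 + 337/383 = 1103/383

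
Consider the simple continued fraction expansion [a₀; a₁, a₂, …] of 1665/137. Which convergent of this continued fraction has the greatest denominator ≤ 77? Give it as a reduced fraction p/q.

158/13

List convergents until the denominator exceeds the bound:
a_0 = 12: 12/1  (≤ bound)
a_1 = 6: 73/6  (≤ bound)
a_2 = 1: 85/7  (≤ bound)
a_3 = 1: 158/13  (≤ bound)
a_4 = 10: 1665/137  (> 77, stop)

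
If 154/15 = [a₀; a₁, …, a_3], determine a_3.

3

Apply division with remainder until the remainder is 0:
⌊154/15⌋ = 10, remainder 4
⌊15/4⌋ = 3, remainder 3
⌊4/3⌋ = 1, remainder 1
⌊3/1⌋ = 3, remainder 0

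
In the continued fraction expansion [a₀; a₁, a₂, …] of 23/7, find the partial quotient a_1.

Apply division with remainder until the remainder is 0:
⌊23/7⌋ = 3, remainder 2
⌊7/2⌋ = 3, remainder 1

3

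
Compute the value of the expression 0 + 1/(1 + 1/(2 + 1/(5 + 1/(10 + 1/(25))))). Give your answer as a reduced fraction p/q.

Use the convergent recurrence hₖ = aₖ·hₖ₋₁ + hₖ₋₂ (and likewise for the denominators kₖ):
a_0 = 0: 0/1
a_1 = 1: 1/1
a_2 = 2: 2/3
a_3 = 5: 11/16
a_4 = 10: 112/163
a_5 = 25: 2811/4091

2811/4091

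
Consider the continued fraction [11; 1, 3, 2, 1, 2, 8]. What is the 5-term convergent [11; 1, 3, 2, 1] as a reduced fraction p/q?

153/13

a_0 = 11: 11/1
a_1 = 1: 12/1
a_2 = 3: 47/4
a_3 = 2: 106/9
a_4 = 1: 153/13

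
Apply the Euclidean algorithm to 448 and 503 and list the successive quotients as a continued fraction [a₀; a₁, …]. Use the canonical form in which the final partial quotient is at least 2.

Apply division with remainder until the remainder is 0:
448 ÷ 503 → quotient 0, remainder 448
503 ÷ 448 → quotient 1, remainder 55
448 ÷ 55 → quotient 8, remainder 8
55 ÷ 8 → quotient 6, remainder 7
8 ÷ 7 → quotient 1, remainder 1
7 ÷ 1 → quotient 7, remainder 0

[0; 1, 8, 6, 1, 7]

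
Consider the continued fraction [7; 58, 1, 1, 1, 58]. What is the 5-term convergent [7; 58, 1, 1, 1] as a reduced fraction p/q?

a_0 = 7: 7/1
a_1 = 58: 407/58
a_2 = 1: 414/59
a_3 = 1: 821/117
a_4 = 1: 1235/176

1235/176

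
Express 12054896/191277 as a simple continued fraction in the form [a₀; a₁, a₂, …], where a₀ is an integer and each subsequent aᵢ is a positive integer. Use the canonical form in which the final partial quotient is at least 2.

12054896 = 63·191277 + 4445, so a_0 = 63
191277 = 43·4445 + 142, so a_1 = 43
4445 = 31·142 + 43, so a_2 = 31
142 = 3·43 + 13, so a_3 = 3
43 = 3·13 + 4, so a_4 = 3
13 = 3·4 + 1, so a_5 = 3
4 = 4·1 + 0, so a_6 = 4

[63; 43, 31, 3, 3, 3, 4]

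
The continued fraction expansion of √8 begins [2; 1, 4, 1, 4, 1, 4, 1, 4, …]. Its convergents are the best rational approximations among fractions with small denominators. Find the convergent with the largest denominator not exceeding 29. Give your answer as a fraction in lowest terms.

82/29

a_0 = 2: 2/1  (≤ bound)
a_1 = 1: 3/1  (≤ bound)
a_2 = 4: 14/5  (≤ bound)
a_3 = 1: 17/6  (≤ bound)
a_4 = 4: 82/29  (≤ bound)
a_5 = 1: 99/35  (> 29, stop)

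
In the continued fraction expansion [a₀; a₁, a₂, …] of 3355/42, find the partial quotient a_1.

3355 = 79·42 + 37, so a_0 = 79
42 = 1·37 + 5, so a_1 = 1

1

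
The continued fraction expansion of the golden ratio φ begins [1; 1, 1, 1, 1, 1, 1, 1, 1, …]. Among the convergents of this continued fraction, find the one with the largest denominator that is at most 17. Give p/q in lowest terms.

a_0 = 1: 1/1  (≤ bound)
a_1 = 1: 2/1  (≤ bound)
a_2 = 1: 3/2  (≤ bound)
a_3 = 1: 5/3  (≤ bound)
a_4 = 1: 8/5  (≤ bound)
a_5 = 1: 13/8  (≤ bound)
a_6 = 1: 21/13  (≤ bound)
a_7 = 1: 34/21  (> 17, stop)

21/13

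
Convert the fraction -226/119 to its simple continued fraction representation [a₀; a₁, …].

Run the Euclidean algorithm, recording each quotient:
-226 ÷ 119 → quotient -2, remainder 12
119 ÷ 12 → quotient 9, remainder 11
12 ÷ 11 → quotient 1, remainder 1
11 ÷ 1 → quotient 11, remainder 0

[-2; 9, 1, 11]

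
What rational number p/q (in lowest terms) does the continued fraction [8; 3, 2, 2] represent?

a_0 = 8: 8/1
a_1 = 3: 25/3
a_2 = 2: 58/7
a_3 = 2: 141/17

141/17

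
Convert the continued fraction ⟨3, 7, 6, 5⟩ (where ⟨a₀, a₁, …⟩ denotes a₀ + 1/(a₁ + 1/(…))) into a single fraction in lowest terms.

a_0 = 3: 3/1
a_1 = 7: 22/7
a_2 = 6: 135/43
a_3 = 5: 697/222

697/222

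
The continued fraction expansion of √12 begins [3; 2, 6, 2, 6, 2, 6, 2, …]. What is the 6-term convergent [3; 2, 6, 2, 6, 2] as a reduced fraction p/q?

a_0 = 3: 3/1
a_1 = 2: 7/2
a_2 = 6: 45/13
a_3 = 2: 97/28
a_4 = 6: 627/181
a_5 = 2: 1351/390

1351/390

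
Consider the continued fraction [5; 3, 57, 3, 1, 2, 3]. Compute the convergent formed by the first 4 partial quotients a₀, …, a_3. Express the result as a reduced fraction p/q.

Collapse the nested fraction from the inside out:
Start with 3.
57 + 1/(3/1) = 57 + 1/3 = 172/3
3 + 1/(172/3) = 3 + 3/172 = 519/172
5 + 1/(519/172) = 5 + 172/519 = 2767/519

2767/519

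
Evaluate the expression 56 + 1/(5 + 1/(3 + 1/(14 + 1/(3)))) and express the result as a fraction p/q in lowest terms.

Start with 3.
14 + 1/(3/1) = 14 + 1/3 = 43/3
3 + 1/(43/3) = 3 + 3/43 = 132/43
5 + 1/(132/43) = 5 + 43/132 = 703/132
56 + 1/(703/132) = 56 + 132/703 = 39500/703

39500/703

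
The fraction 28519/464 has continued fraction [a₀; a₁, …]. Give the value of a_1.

2

⌊28519/464⌋ = 61, remainder 215
⌊464/215⌋ = 2, remainder 34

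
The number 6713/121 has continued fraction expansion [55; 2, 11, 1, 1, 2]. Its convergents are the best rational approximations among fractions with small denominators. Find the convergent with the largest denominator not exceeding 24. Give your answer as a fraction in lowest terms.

a_0 = 55: 55/1  (≤ bound)
a_1 = 2: 111/2  (≤ bound)
a_2 = 11: 1276/23  (≤ bound)
a_3 = 1: 1387/25  (> 24, stop)

1276/23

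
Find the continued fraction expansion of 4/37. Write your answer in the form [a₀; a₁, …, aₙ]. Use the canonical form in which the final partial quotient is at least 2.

⌊4/37⌋ = 0, remainder 4
⌊37/4⌋ = 9, remainder 1
⌊4/1⌋ = 4, remainder 0

[0; 9, 4]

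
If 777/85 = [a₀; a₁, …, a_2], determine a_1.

7

Apply division with remainder until the remainder is 0:
⌊777/85⌋ = 9, remainder 12
⌊85/12⌋ = 7, remainder 1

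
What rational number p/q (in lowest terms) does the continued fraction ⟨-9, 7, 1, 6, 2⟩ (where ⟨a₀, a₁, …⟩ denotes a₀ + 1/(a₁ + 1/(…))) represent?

-1047/118

a_0 = -9: -9/1
a_1 = 7: -62/7
a_2 = 1: -71/8
a_3 = 6: -488/55
a_4 = 2: -1047/118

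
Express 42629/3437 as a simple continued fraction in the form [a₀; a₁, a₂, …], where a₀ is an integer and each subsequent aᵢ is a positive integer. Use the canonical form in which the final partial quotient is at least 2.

[12; 2, 2, 13, 12, 1, 3]

Run the Euclidean algorithm, recording each quotient:
42629 = 12·3437 + 1385, so a_0 = 12
3437 = 2·1385 + 667, so a_1 = 2
1385 = 2·667 + 51, so a_2 = 2
667 = 13·51 + 4, so a_3 = 13
51 = 12·4 + 3, so a_4 = 12
4 = 1·3 + 1, so a_5 = 1
3 = 3·1 + 0, so a_6 = 3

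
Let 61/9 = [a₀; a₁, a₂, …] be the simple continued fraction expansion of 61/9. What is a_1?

1

61 ÷ 9 → quotient 6, remainder 7
9 ÷ 7 → quotient 1, remainder 2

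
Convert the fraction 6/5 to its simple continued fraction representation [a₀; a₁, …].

[1; 5]

Repeatedly divide and take the remainder:
⌊6/5⌋ = 1, remainder 1
⌊5/1⌋ = 5, remainder 0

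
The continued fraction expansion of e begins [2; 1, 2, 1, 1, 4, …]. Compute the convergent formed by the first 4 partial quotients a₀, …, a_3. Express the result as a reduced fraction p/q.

Collapse the nested fraction from the inside out:
Start with 1.
2 + 1/(1/1) = 2 + 1/1 = 3/1
1 + 1/(3/1) = 1 + 1/3 = 4/3
2 + 1/(4/3) = 2 + 3/4 = 11/4

11/4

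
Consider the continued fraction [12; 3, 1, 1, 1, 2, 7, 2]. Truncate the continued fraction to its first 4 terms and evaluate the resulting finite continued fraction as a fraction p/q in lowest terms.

Start with 1.
1 + 1/(1/1) = 1 + 1/1 = 2/1
3 + 1/(2/1) = 3 + 1/2 = 7/2
12 + 1/(7/2) = 12 + 2/7 = 86/7

86/7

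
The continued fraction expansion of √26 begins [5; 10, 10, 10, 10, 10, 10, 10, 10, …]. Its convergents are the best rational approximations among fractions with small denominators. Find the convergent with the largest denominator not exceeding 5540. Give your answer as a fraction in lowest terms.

5201/1020

List convergents until the denominator exceeds the bound:
a_0 = 5: 5/1  (≤ bound)
a_1 = 10: 51/10  (≤ bound)
a_2 = 10: 515/101  (≤ bound)
a_3 = 10: 5201/1020  (≤ bound)
a_4 = 10: 52525/10301  (> 5540, stop)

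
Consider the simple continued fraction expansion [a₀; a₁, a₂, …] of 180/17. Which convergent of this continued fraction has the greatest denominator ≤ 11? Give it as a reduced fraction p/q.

List convergents until the denominator exceeds the bound:
a_0 = 10: 10/1  (≤ bound)
a_1 = 1: 11/1  (≤ bound)
a_2 = 1: 21/2  (≤ bound)
a_3 = 2: 53/5  (≤ bound)
a_4 = 3: 180/17  (> 11, stop)

53/5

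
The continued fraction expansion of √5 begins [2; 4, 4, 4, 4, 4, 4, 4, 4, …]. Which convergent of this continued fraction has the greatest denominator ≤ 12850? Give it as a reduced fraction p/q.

12238/5473

a_0 = 2: 2/1  (≤ bound)
a_1 = 4: 9/4  (≤ bound)
a_2 = 4: 38/17  (≤ bound)
a_3 = 4: 161/72  (≤ bound)
a_4 = 4: 682/305  (≤ bound)
a_5 = 4: 2889/1292  (≤ bound)
a_6 = 4: 12238/5473  (≤ bound)
a_7 = 4: 51841/23184  (> 12850, stop)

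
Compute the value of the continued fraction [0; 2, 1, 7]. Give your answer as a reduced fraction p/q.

Start with 7.
1 + 1/(7/1) = 1 + 1/7 = 8/7
2 + 1/(8/7) = 2 + 7/8 = 23/8
0 + 1/(23/8) = 0 + 8/23 = 8/23

8/23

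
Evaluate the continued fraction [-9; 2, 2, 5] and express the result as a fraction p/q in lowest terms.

-232/27

a_0 = -9: -9/1
a_1 = 2: -17/2
a_2 = 2: -43/5
a_3 = 5: -232/27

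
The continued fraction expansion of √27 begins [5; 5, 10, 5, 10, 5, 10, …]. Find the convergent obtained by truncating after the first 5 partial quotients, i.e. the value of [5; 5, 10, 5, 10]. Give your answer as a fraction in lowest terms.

Start with 10.
5 + 1/(10/1) = 5 + 1/10 = 51/10
10 + 1/(51/10) = 10 + 10/51 = 520/51
5 + 1/(520/51) = 5 + 51/520 = 2651/520
5 + 1/(2651/520) = 5 + 520/2651 = 13775/2651

13775/2651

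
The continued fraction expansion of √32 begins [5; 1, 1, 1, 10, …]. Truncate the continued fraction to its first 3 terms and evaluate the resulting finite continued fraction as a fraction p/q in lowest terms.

Start with 1.
1 + 1/(1/1) = 1 + 1/1 = 2/1
5 + 1/(2/1) = 5 + 1/2 = 11/2

11/2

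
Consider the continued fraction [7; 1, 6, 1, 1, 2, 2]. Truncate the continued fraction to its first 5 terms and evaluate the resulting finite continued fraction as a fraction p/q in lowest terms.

118/15

Start with 1.
1 + 1/(1/1) = 1 + 1/1 = 2/1
6 + 1/(2/1) = 6 + 1/2 = 13/2
1 + 1/(13/2) = 1 + 2/13 = 15/13
7 + 1/(15/13) = 7 + 13/15 = 118/15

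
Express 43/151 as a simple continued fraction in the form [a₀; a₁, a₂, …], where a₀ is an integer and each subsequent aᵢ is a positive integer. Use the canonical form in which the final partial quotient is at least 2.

Run the Euclidean algorithm, recording each quotient:
43 = 0·151 + 43, so a_0 = 0
151 = 3·43 + 22, so a_1 = 3
43 = 1·22 + 21, so a_2 = 1
22 = 1·21 + 1, so a_3 = 1
21 = 21·1 + 0, so a_4 = 21

[0; 3, 1, 1, 21]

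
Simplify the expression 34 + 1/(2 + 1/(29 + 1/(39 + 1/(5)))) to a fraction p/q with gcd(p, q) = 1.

a_0 = 34: 34/1
a_1 = 2: 69/2
a_2 = 29: 2035/59
a_3 = 39: 79434/2303
a_4 = 5: 399205/11574

399205/11574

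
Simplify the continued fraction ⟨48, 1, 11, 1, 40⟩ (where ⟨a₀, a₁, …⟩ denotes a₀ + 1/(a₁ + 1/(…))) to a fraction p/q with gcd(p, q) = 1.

26027/532

a_0 = 48: 48/1
a_1 = 1: 49/1
a_2 = 11: 587/12
a_3 = 1: 636/13
a_4 = 40: 26027/532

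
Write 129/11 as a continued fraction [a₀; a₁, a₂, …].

129 ÷ 11 → quotient 11, remainder 8
11 ÷ 8 → quotient 1, remainder 3
8 ÷ 3 → quotient 2, remainder 2
3 ÷ 2 → quotient 1, remainder 1
2 ÷ 1 → quotient 2, remainder 0

[11; 1, 2, 1, 2]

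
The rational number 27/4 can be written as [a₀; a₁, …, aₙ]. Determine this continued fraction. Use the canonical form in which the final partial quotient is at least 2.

Repeatedly divide and take the remainder:
27 ÷ 4 → quotient 6, remainder 3
4 ÷ 3 → quotient 1, remainder 1
3 ÷ 1 → quotient 3, remainder 0

[6; 1, 3]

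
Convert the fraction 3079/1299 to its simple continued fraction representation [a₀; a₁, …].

[2; 2, 1, 2, 2, 1, 15, 3]

3079 ÷ 1299 → quotient 2, remainder 481
1299 ÷ 481 → quotient 2, remainder 337
481 ÷ 337 → quotient 1, remainder 144
337 ÷ 144 → quotient 2, remainder 49
144 ÷ 49 → quotient 2, remainder 46
49 ÷ 46 → quotient 1, remainder 3
46 ÷ 3 → quotient 15, remainder 1
3 ÷ 1 → quotient 3, remainder 0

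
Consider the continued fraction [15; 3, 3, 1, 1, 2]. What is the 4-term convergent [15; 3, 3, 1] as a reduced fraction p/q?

Starting at the tail and folding back:
Start with 1.
3 + 1/(1/1) = 3 + 1/1 = 4/1
3 + 1/(4/1) = 3 + 1/4 = 13/4
15 + 1/(13/4) = 15 + 4/13 = 199/13

199/13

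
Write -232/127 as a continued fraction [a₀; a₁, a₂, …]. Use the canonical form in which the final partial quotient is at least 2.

[-2; 5, 1, 3, 2, 2]

-232 ÷ 127 → quotient -2, remainder 22
127 ÷ 22 → quotient 5, remainder 17
22 ÷ 17 → quotient 1, remainder 5
17 ÷ 5 → quotient 3, remainder 2
5 ÷ 2 → quotient 2, remainder 1
2 ÷ 1 → quotient 2, remainder 0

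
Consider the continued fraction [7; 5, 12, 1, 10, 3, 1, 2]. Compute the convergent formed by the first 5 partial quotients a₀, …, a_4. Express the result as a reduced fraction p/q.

Start with 10.
1 + 1/(10/1) = 1 + 1/10 = 11/10
12 + 1/(11/10) = 12 + 10/11 = 142/11
5 + 1/(142/11) = 5 + 11/142 = 721/142
7 + 1/(721/142) = 7 + 142/721 = 5189/721

5189/721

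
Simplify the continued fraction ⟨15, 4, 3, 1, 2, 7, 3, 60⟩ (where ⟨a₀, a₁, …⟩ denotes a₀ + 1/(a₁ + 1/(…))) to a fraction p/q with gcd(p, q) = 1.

a_0 = 15: 15/1
a_1 = 4: 61/4
a_2 = 3: 198/13
a_3 = 1: 259/17
a_4 = 2: 716/47
a_5 = 7: 5271/346
a_6 = 3: 16529/1085
a_7 = 60: 997011/65446

997011/65446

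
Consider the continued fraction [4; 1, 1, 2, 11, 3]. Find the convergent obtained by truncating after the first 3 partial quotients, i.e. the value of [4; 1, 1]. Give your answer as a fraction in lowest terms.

9/2

a_0 = 4: 4/1
a_1 = 1: 5/1
a_2 = 1: 9/2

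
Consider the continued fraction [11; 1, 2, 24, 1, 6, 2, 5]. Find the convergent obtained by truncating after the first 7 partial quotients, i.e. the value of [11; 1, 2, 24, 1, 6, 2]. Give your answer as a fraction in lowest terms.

13235/1134

Use the convergent recurrence hₖ = aₖ·hₖ₋₁ + hₖ₋₂ (and likewise for the denominators kₖ):
a_0 = 11: 11/1
a_1 = 1: 12/1
a_2 = 2: 35/3
a_3 = 24: 852/73
a_4 = 1: 887/76
a_5 = 6: 6174/529
a_6 = 2: 13235/1134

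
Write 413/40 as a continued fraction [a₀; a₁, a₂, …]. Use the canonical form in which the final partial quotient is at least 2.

⌊413/40⌋ = 10, remainder 13
⌊40/13⌋ = 3, remainder 1
⌊13/1⌋ = 13, remainder 0

[10; 3, 13]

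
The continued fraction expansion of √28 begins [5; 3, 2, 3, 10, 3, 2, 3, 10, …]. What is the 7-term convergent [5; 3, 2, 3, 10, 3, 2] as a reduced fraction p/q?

Start with 2.
3 + 1/(2/1) = 3 + 1/2 = 7/2
10 + 1/(7/2) = 10 + 2/7 = 72/7
3 + 1/(72/7) = 3 + 7/72 = 223/72
2 + 1/(223/72) = 2 + 72/223 = 518/223
3 + 1/(518/223) = 3 + 223/518 = 1777/518
5 + 1/(1777/518) = 5 + 518/1777 = 9403/1777

9403/1777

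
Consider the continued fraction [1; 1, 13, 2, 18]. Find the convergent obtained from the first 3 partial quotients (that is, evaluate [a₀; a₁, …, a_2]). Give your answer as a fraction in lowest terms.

27/14

a_0 = 1: 1/1
a_1 = 1: 2/1
a_2 = 13: 27/14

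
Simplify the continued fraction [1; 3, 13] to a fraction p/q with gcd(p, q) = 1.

53/40

Start with 13.
3 + 1/(13/1) = 3 + 1/13 = 40/13
1 + 1/(40/13) = 1 + 13/40 = 53/40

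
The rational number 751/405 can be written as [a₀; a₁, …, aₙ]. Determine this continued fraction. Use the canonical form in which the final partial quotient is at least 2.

[1; 1, 5, 1, 6, 2, 1, 2]

Run the Euclidean algorithm, recording each quotient:
751 ÷ 405 → quotient 1, remainder 346
405 ÷ 346 → quotient 1, remainder 59
346 ÷ 59 → quotient 5, remainder 51
59 ÷ 51 → quotient 1, remainder 8
51 ÷ 8 → quotient 6, remainder 3
8 ÷ 3 → quotient 2, remainder 2
3 ÷ 2 → quotient 1, remainder 1
2 ÷ 1 → quotient 2, remainder 0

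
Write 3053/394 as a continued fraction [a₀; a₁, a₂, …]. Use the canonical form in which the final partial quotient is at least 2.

3053 = 7·394 + 295, so a_0 = 7
394 = 1·295 + 99, so a_1 = 1
295 = 2·99 + 97, so a_2 = 2
99 = 1·97 + 2, so a_3 = 1
97 = 48·2 + 1, so a_4 = 48
2 = 2·1 + 0, so a_5 = 2

[7; 1, 2, 1, 48, 2]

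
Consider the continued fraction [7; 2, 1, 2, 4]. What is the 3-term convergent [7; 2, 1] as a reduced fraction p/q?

a_0 = 7: 7/1
a_1 = 2: 15/2
a_2 = 1: 22/3

22/3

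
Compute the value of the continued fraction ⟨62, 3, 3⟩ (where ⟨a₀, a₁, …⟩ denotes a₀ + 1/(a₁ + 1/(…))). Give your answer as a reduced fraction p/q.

623/10

a_0 = 62: 62/1
a_1 = 3: 187/3
a_2 = 3: 623/10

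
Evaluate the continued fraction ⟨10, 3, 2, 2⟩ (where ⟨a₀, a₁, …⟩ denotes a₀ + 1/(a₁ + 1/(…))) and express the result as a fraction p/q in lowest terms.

175/17

Work from the innermost term outward:
Start with 2.
2 + 1/(2/1) = 2 + 1/2 = 5/2
3 + 1/(5/2) = 3 + 2/5 = 17/5
10 + 1/(17/5) = 10 + 5/17 = 175/17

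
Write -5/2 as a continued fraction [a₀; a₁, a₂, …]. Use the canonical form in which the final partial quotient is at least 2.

Run the Euclidean algorithm, recording each quotient:
-5 = -3·2 + 1, so a_0 = -3
2 = 2·1 + 0, so a_1 = 2

[-3; 2]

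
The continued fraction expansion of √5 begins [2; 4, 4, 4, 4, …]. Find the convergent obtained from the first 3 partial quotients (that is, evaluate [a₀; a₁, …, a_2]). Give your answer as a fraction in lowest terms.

38/17

Use the convergent recurrence hₖ = aₖ·hₖ₋₁ + hₖ₋₂ (and likewise for the denominators kₖ):
a_0 = 2: 2/1
a_1 = 4: 9/4
a_2 = 4: 38/17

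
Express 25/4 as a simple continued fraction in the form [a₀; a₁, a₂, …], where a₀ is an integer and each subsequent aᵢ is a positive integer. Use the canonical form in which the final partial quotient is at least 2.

25 ÷ 4 → quotient 6, remainder 1
4 ÷ 1 → quotient 4, remainder 0

[6; 4]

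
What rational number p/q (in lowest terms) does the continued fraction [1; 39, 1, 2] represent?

Start with 2.
1 + 1/(2/1) = 1 + 1/2 = 3/2
39 + 1/(3/2) = 39 + 2/3 = 119/3
1 + 1/(119/3) = 1 + 3/119 = 122/119

122/119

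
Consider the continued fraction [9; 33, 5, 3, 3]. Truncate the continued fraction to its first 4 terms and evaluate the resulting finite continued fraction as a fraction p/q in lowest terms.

Work from the innermost term outward:
Start with 3.
5 + 1/(3/1) = 5 + 1/3 = 16/3
33 + 1/(16/3) = 33 + 3/16 = 531/16
9 + 1/(531/16) = 9 + 16/531 = 4795/531

4795/531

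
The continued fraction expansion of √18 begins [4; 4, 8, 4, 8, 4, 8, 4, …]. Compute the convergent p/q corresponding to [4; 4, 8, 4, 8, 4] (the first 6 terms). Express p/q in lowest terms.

Work from the innermost term outward:
Start with 4.
8 + 1/(4/1) = 8 + 1/4 = 33/4
4 + 1/(33/4) = 4 + 4/33 = 136/33
8 + 1/(136/33) = 8 + 33/136 = 1121/136
4 + 1/(1121/136) = 4 + 136/1121 = 4620/1121
4 + 1/(4620/1121) = 4 + 1121/4620 = 19601/4620

19601/4620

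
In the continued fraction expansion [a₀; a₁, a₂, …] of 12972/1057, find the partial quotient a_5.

1

Apply division with remainder until the remainder is 0:
12972 ÷ 1057 → quotient 12, remainder 288
1057 ÷ 288 → quotient 3, remainder 193
288 ÷ 193 → quotient 1, remainder 95
193 ÷ 95 → quotient 2, remainder 3
95 ÷ 3 → quotient 31, remainder 2
3 ÷ 2 → quotient 1, remainder 1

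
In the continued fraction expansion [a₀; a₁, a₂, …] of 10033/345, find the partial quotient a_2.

10033 = 29·345 + 28, so a_0 = 29
345 = 12·28 + 9, so a_1 = 12
28 = 3·9 + 1, so a_2 = 3

3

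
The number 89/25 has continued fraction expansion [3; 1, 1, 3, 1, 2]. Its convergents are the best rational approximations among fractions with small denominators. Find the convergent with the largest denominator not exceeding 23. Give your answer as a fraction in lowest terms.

32/9

a_0 = 3: 3/1  (≤ bound)
a_1 = 1: 4/1  (≤ bound)
a_2 = 1: 7/2  (≤ bound)
a_3 = 3: 25/7  (≤ bound)
a_4 = 1: 32/9  (≤ bound)
a_5 = 2: 89/25  (> 23, stop)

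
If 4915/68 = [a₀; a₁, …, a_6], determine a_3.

1

4915 = 72·68 + 19, so a_0 = 72
68 = 3·19 + 11, so a_1 = 3
19 = 1·11 + 8, so a_2 = 1
11 = 1·8 + 3, so a_3 = 1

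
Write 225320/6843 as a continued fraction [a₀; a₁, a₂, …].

[32; 1, 12, 1, 2, 2, 23, 3]

225320 = 32·6843 + 6344, so a_0 = 32
6843 = 1·6344 + 499, so a_1 = 1
6344 = 12·499 + 356, so a_2 = 12
499 = 1·356 + 143, so a_3 = 1
356 = 2·143 + 70, so a_4 = 2
143 = 2·70 + 3, so a_5 = 2
70 = 23·3 + 1, so a_6 = 23
3 = 3·1 + 0, so a_7 = 3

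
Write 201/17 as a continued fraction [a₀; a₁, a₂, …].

201 = 11·17 + 14, so a_0 = 11
17 = 1·14 + 3, so a_1 = 1
14 = 4·3 + 2, so a_2 = 4
3 = 1·2 + 1, so a_3 = 1
2 = 2·1 + 0, so a_4 = 2

[11; 1, 4, 1, 2]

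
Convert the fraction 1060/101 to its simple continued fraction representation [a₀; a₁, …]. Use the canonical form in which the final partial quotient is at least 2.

Apply division with remainder until the remainder is 0:
1060 = 10·101 + 50, so a_0 = 10
101 = 2·50 + 1, so a_1 = 2
50 = 50·1 + 0, so a_2 = 50

[10; 2, 50]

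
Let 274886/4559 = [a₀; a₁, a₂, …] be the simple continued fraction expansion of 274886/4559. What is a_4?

1

274886 ÷ 4559 → quotient 60, remainder 1346
4559 ÷ 1346 → quotient 3, remainder 521
1346 ÷ 521 → quotient 2, remainder 304
521 ÷ 304 → quotient 1, remainder 217
304 ÷ 217 → quotient 1, remainder 87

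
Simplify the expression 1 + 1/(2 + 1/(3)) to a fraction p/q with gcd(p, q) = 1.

10/7

Use the convergent recurrence hₖ = aₖ·hₖ₋₁ + hₖ₋₂ (and likewise for the denominators kₖ):
a_0 = 1: 1/1
a_1 = 2: 3/2
a_2 = 3: 10/7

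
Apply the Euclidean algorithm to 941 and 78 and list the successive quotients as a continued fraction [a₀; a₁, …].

[12; 15, 1, 1, 2]

941 ÷ 78 → quotient 12, remainder 5
78 ÷ 5 → quotient 15, remainder 3
5 ÷ 3 → quotient 1, remainder 2
3 ÷ 2 → quotient 1, remainder 1
2 ÷ 1 → quotient 2, remainder 0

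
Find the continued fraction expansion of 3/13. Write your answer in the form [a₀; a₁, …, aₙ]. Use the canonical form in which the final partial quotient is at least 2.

[0; 4, 3]

3 ÷ 13 → quotient 0, remainder 3
13 ÷ 3 → quotient 4, remainder 1
3 ÷ 1 → quotient 3, remainder 0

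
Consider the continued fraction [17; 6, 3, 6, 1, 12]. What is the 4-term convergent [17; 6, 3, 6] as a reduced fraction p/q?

Build up convergents one term at a time:
a_0 = 17: 17/1
a_1 = 6: 103/6
a_2 = 3: 326/19
a_3 = 6: 2059/120

2059/120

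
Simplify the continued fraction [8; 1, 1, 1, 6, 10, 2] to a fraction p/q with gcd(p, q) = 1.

Compute successive convergents:
a_0 = 8: 8/1
a_1 = 1: 9/1
a_2 = 1: 17/2
a_3 = 1: 26/3
a_4 = 6: 173/20
a_5 = 10: 1756/203
a_6 = 2: 3685/426

3685/426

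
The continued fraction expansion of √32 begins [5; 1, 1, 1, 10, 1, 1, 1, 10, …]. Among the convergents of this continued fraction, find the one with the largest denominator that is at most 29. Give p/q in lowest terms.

a_0 = 5: 5/1  (≤ bound)
a_1 = 1: 6/1  (≤ bound)
a_2 = 1: 11/2  (≤ bound)
a_3 = 1: 17/3  (≤ bound)
a_4 = 10: 181/32  (> 29, stop)

17/3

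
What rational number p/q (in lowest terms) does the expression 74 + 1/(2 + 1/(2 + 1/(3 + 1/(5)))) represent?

Compute successive convergents:
a_0 = 74: 74/1
a_1 = 2: 149/2
a_2 = 2: 372/5
a_3 = 3: 1265/17
a_4 = 5: 6697/90

6697/90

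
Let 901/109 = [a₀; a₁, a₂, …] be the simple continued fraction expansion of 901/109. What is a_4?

Apply division with remainder until the remainder is 0:
901 = 8·109 + 29, so a_0 = 8
109 = 3·29 + 22, so a_1 = 3
29 = 1·22 + 7, so a_2 = 1
22 = 3·7 + 1, so a_3 = 3
7 = 7·1 + 0, so a_4 = 7

7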